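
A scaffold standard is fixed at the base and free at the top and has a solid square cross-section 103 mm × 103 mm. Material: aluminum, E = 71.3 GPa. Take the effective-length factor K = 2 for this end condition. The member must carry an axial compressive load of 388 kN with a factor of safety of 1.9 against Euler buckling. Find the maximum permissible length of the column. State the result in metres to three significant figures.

L_max ≈ 1.50 m

I = a⁴/12 = 103⁴/12 = 9.379×10^6 mm⁴
I = 9.379×10^-6 m⁴
Required critical load P_cr = n·P = 1.9 × 388 = 737.2 kN = 7.372×10^5 N
From P_cr = π²EI/(K·L)²:  L = (1/K)·√(π²EI/P_cr) = (1/2)·√(π²×7.13×10^10×9.379×10^-6/7.372×10^5)
L = 1.50 m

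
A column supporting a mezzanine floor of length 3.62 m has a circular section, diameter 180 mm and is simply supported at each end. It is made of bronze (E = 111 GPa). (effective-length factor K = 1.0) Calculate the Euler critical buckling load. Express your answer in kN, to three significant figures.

I = πd⁴/64 = π×180⁴/64 = 5.153×10^7 mm⁴
I = 5.153×10^7 mm⁴ = 5.153×10^-5 m⁴
Effective length L_e = K·L = 1 × 3.62 = 3.620 m
P_cr = π²EI / L_e² = π² × 111×10⁹ × 5.153×10^-5 / 3.620² = 4.308×10^6 N

P_cr ≈ 4310 kN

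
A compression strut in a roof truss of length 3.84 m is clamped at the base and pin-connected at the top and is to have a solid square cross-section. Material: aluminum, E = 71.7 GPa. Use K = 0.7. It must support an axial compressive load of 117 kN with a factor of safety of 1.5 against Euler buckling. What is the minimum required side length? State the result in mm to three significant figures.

a ≈ 68.1 mm

Required P_cr = n·P = 1.5 × 117 = 175.5 kN
L_e = K·L = 0.7 × 3.84 = 2.688 m
Required I = P_cr·L_e²/(π²E) = 1.755×10^5 × 2.688² / (π² × 7.17×10^10) = 1.792×10^-6 m⁴
I_req = 1.792×10^6 mm⁴
Solid square: I = a⁴/12  ⇒  a = (12I)^(1/4) = (12×1.792×10^6)^(1/4) = 68.1 mm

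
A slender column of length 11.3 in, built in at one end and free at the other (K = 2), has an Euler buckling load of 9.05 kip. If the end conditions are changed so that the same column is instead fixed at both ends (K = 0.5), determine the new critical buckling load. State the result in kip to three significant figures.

P_cr ≈ 145 kip

P_cr ∝ 1/K², so P_cr,new = P_cr,old × (K_old/K_new)² = 9.05 × (2/0.5)²
= 9.05 × 16.00 = 145 kip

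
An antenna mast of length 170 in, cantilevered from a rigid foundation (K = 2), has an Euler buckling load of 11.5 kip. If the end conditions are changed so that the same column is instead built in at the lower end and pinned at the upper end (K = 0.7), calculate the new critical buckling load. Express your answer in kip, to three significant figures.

P_cr ≈ 93.9 kip

P_cr ∝ 1/K², so P_cr,new = P_cr,old × (K_old/K_new)² = 11.5 × (2/0.7)²
= 11.5 × 8.163 = 93.9 kip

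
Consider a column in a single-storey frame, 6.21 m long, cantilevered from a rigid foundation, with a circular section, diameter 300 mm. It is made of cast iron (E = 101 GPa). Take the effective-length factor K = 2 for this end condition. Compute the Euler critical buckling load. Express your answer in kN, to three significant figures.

I = πd⁴/64 = π×300⁴/64 = 3.976×10^8 mm⁴
I = 3.976×10^8 mm⁴ = 3.976×10^-4 m⁴
Effective length L_e = K·L = 2 × 6.21 = 12.42 m
P_cr = π²EI / L_e² = π² × 101×10⁹ × 3.976×10^-4 / 12.42² = 2.569×10^6 N

P_cr ≈ 2570 kN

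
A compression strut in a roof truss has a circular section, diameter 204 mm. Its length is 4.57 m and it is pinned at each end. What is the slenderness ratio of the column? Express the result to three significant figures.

λ ≈ 89.6

For a solid circle r = d/4 = 204/4 = 51.00 mm
L_e = K·L = 1 × 4.57 m = 4.570 m = 4570.0 mm
λ = L_e / r_min = 4570.0 / 51.00 = 89.6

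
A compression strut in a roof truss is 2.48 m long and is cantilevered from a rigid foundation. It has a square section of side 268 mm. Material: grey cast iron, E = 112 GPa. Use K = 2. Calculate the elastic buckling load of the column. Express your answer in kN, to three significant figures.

I = a⁴/12 = 268⁴/12 = 4.299×10^8 mm⁴
I = 4.299×10^8 mm⁴ = 4.299×10^-4 m⁴
Effective length L_e = K·L = 2 × 2.48 = 4.960 m
P_cr = π²EI / L_e² = π² × 112×10⁹ × 4.299×10^-4 / 4.960² = 1.932×10^7 N

P_cr ≈ 19300 kN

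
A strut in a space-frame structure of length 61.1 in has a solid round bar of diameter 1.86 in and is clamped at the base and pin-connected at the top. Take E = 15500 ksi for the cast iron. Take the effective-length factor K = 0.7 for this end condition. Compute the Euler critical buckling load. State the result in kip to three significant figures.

P_cr ≈ 49.1 kip

I = πd⁴/64 = π×1.86⁴/64 = 0.5875 in⁴
Effective length L_e = K·L = 0.7 × 61.1 = 42.77 in
P_cr = π²EI / L_e² = π² × 15500×10³ × 0.5875 / 42.77² = 4.913×10^4 lb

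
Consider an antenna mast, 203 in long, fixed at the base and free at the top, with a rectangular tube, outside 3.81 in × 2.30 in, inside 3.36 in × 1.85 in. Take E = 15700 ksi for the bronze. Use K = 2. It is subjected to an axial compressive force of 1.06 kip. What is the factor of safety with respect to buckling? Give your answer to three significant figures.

Weak-axis I_min = (h_o·b_o³ − h_i·b_i³)/12 with b_o = 2.30, b_i = 1.850 in (shorter outer/inner sides).
I_min = (3.81×2.30³ − 3.360×1.850³)/12 = 2.090 in⁴
Effective length L_e = K·L = 2 × 203 = 406.0 in
P_cr = π²EI / L_e² = π² × 15700×10³ × 2.090 / 406.0² = 1.965×10^3 lb
Factor of safety n = P_cr / P = 1.9648 / 1.06 = 1.85

n ≈ 1.85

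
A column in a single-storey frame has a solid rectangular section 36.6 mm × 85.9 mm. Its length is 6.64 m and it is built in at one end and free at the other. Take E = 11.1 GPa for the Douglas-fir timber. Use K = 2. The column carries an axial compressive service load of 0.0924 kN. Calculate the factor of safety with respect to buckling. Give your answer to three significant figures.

n ≈ 2.36

Buckling occurs about the weak axis: I_min = h·b³/12 with b = 36.6 mm (the shorter side).
I_min = 85.9×36.6³/12 = 3.510×10^5 mm⁴
I = 3.510×10^5 mm⁴ = 3.510×10^-7 m⁴
Effective length L_e = K·L = 2 × 6.64 = 13.28 m
P_cr = π²EI / L_e² = π² × 11.1×10⁹ × 3.510×10^-7 / 13.28² = 218.0 N
Factor of safety n = P_cr / P = 0.21801 / 0.0924 = 2.36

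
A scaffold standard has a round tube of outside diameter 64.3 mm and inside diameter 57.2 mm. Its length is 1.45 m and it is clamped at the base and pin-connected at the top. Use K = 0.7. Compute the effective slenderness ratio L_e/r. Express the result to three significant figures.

d_o = 64.3 mm, d_i = 57.2 mm
I = π(d_o⁴ − d_i⁴)/64 = π(64.3⁴ − 57.20⁴)/64 = 3.136×10^5 mm⁴
A = 677.5 mm²;  r_min = √(I/A) = √(3.136×10^5/677.5) = 21.52 mm
L_e = K·L = 0.7 × 1.45 m = 1.015 m = 1015.0 mm
λ = L_e / r_min = 1015.0 / 21.52 = 47.2

λ ≈ 47.2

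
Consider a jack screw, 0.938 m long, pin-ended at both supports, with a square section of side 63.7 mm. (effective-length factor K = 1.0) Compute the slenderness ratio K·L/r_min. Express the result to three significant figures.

λ ≈ 51.0

I = a⁴/12 = 63.7⁴/12 = 1.372×10^6 mm⁴
A = 4.058×10^3 mm²;  r_min = √(I/A) = √(1.372×10^6/4.058×10^3) = 18.39 mm
L_e = K·L = 1 × 0.938 m = 0.9380 m = 938.00 mm
λ = L_e / r_min = 938.00 / 18.39 = 51.0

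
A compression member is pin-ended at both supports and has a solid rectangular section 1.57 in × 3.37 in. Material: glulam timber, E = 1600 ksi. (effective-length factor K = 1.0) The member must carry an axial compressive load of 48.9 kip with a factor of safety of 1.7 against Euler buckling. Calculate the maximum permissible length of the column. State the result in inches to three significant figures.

Buckling occurs about the weak axis: I_min = h·b³/12 with b = 1.57 in (the shorter side).
I_min = 3.37×1.57³/12 = 1.087 in⁴
Required critical load P_cr = n·P = 1.7 × 48.9 = 83.13 kip = 8.313×10^4 lb
From P_cr = π²EI/(K·L)²:  L = (1/K)·√(π²EI/P_cr) = (1/1)·√(π²×1.60×10^6×1.087/8.313×10^4)
L = 14.4 in

L_max ≈ 14.4 in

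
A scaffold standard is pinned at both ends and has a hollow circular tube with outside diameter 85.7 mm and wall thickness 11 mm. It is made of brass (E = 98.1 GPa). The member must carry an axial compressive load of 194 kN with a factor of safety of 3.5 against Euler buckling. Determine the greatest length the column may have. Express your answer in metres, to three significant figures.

L_max ≈ 1.62 m

Inner diameter d_i = 85.7 − 2×11 = 63.70 mm
I = π(d_o⁴ − d_i⁴)/64 = π(85.7⁴ − 63.70⁴)/64 = 1.840×10^6 mm⁴
I = 1.840×10^-6 m⁴
Required critical load P_cr = n·P = 3.5 × 194 = 679.0 kN = 6.790×10^5 N
From P_cr = π²EI/(K·L)²:  L = (1/K)·√(π²EI/P_cr) = (1/1)·√(π²×9.81×10^10×1.840×10^-6/6.790×10^5)
L = 1.62 m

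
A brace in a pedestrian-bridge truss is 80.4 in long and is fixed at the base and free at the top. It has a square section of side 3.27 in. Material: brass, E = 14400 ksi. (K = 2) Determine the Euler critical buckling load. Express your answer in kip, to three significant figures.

I = a⁴/12 = 3.27⁴/12 = 9.528 in⁴
Effective length L_e = K·L = 2 × 80.4 = 160.8 in
P_cr = π²EI / L_e² = π² × 14400×10³ × 9.528 / 160.8² = 5.237×10^4 lb

P_cr ≈ 52.4 kip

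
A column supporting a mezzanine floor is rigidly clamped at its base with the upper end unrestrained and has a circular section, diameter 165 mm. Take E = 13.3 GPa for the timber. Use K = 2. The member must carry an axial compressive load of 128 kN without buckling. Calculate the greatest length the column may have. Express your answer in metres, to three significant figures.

I = πd⁴/64 = π×165⁴/64 = 3.638×10^7 mm⁴
I = 3.638×10^-5 m⁴
At the buckling limit P_cr = P = 1.280×10^5 N
From P_cr = π²EI/(K·L)²:  L = (1/K)·√(π²EI/P_cr) = (1/2)·√(π²×1.33×10^10×3.638×10^-5/1.280×10^5)
L = 3.05 m

L_max ≈ 3.05 m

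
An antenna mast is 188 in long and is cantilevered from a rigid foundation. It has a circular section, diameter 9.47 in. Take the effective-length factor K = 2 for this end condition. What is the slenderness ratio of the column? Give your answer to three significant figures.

λ ≈ 159

For a solid circle r = d/4 = 9.47/4 = 2.368 in
L_e = K·L = 2 × 188 = 376.0 in
λ = L_e / r_min = 376.00 / 2.368 = 159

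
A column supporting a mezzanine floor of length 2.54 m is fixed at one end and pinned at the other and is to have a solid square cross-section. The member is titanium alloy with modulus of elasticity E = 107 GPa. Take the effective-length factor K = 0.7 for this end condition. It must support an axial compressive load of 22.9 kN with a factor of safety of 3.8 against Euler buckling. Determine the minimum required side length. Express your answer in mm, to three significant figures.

Required P_cr = n·P = 3.8 × 22.9 = 87.02 kN
L_e = K·L = 0.7 × 2.54 = 1.778 m
Required I = P_cr·L_e²/(π²E) = 8.702×10^4 × 1.778² / (π² × 1.07×10^11) = 2.605×10^-7 m⁴
I_req = 2.605×10^5 mm⁴
Solid square: I = a⁴/12  ⇒  a = (12I)^(1/4) = (12×2.605×10^5)^(1/4) = 42.0 mm

a ≈ 42.0 mm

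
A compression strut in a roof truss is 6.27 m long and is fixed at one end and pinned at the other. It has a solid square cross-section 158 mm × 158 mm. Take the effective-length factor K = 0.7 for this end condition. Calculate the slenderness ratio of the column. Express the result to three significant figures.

λ ≈ 96.2

For a square r = a/√12 = 158/√12 = 45.61 mm
L_e = K·L = 0.7 × 6.27 m = 4.389 m = 4389.0 mm
λ = L_e / r_min = 4389.0 / 45.61 = 96.2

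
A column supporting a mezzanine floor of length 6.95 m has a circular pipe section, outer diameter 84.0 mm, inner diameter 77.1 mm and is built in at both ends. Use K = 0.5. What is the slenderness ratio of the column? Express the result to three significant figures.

d_o = 84.0 mm, d_i = 77.1 mm
I = π(d_o⁴ − d_i⁴)/64 = π(84.0⁴ − 77.10⁴)/64 = 7.094×10^5 mm⁴
A = 873.0 mm²;  r_min = √(I/A) = √(7.094×10^5/873.0) = 28.50 mm
L_e = K·L = 0.5 × 6.95 m = 3.475 m = 3475.0 mm
λ = L_e / r_min = 3475.0 / 28.50 = 122

λ ≈ 122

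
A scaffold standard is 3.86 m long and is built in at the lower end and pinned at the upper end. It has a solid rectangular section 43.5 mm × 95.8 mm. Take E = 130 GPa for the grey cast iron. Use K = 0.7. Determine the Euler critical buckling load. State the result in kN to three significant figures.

P_cr ≈ 115 kN

Buckling occurs about the weak axis: I_min = h·b³/12 with b = 43.5 mm (the shorter side).
I_min = 95.8×43.5³/12 = 6.571×10^5 mm⁴
I = 6.571×10^5 mm⁴ = 6.571×10^-7 m⁴
Effective length L_e = K·L = 0.7 × 3.86 = 2.702 m
P_cr = π²EI / L_e² = π² × 130×10⁹ × 6.571×10^-7 / 2.702² = 1.155×10^5 N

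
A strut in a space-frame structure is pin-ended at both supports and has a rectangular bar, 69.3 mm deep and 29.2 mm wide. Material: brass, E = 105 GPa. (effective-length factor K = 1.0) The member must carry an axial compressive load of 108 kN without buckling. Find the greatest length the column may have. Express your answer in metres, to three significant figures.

Buckling occurs about the weak axis: I_min = h·b³/12 with b = 29.2 mm (the shorter side).
I_min = 69.3×29.2³/12 = 1.438×10^5 mm⁴
I = 1.438×10^-7 m⁴
At the buckling limit P_cr = P = 1.080×10^5 N
From P_cr = π²EI/(K·L)²:  L = (1/K)·√(π²EI/P_cr) = (1/1)·√(π²×1.05×10^11×1.438×10^-7/1.080×10^5)
L = 1.17 m

L_max ≈ 1.17 m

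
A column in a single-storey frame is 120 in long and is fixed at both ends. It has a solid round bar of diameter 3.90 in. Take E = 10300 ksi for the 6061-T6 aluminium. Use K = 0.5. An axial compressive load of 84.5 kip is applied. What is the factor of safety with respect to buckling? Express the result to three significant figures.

I = πd⁴/64 = π×3.90⁴/64 = 11.36 in⁴
Effective length L_e = K·L = 0.5 × 120 = 60.00 in
P_cr = π²EI / L_e² = π² × 10300×10³ × 11.36 / 60.00² = 3.207×10^5 lb
Factor of safety n = P_cr / P = 320.67 / 84.5 = 3.79

n ≈ 3.79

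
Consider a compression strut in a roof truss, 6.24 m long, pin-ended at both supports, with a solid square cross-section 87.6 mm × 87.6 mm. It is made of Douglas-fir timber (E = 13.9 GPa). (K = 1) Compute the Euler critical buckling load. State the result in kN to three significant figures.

I = a⁴/12 = 87.6⁴/12 = 4.907×10^6 mm⁴
I = 4.907×10^6 mm⁴ = 4.907×10^-6 m⁴
Effective length L_e = K·L = 1 × 6.24 = 6.240 m
P_cr = π²EI / L_e² = π² × 13.9×10⁹ × 4.907×10^-6 / 6.240² = 1.729×10^4 N

P_cr ≈ 17.3 kN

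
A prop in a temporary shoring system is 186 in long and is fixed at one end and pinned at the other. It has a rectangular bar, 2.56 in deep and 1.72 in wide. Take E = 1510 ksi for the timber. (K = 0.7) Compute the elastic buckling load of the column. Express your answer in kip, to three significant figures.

Buckling occurs about the weak axis: I_min = h·b³/12 with b = 1.72 in (the shorter side).
I_min = 2.56×1.72³/12 = 1.086 in⁴
Effective length L_e = K·L = 0.7 × 186 = 130.2 in
P_cr = π²EI / L_e² = π² × 1510×10³ × 1.086 / 130.2² = 954.3 lb

P_cr ≈ 0.954 kip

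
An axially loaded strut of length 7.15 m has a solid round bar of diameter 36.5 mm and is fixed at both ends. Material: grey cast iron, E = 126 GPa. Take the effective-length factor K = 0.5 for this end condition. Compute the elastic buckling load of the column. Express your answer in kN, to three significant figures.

P_cr ≈ 8.48 kN

I = πd⁴/64 = π×36.5⁴/64 = 8.712×10^4 mm⁴
I = 8.712×10^4 mm⁴ = 8.712×10^-8 m⁴
Effective length L_e = K·L = 0.5 × 7.15 = 3.575 m
P_cr = π²EI / L_e² = π² × 126×10⁹ × 8.712×10^-8 / 3.575² = 8.477×10^3 N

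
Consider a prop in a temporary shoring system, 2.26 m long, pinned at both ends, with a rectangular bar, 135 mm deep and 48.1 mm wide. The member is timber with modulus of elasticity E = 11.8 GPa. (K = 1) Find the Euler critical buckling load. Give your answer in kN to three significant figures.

Buckling occurs about the weak axis: I_min = h·b³/12 with b = 48.1 mm (the shorter side).
I_min = 135×48.1³/12 = 1.252×10^6 mm⁴
I = 1.252×10^6 mm⁴ = 1.252×10^-6 m⁴
Effective length L_e = K·L = 1 × 2.26 = 2.260 m
P_cr = π²EI / L_e² = π² × 11.8×10⁹ × 1.252×10^-6 / 2.260² = 2.855×10^4 N

P_cr ≈ 28.5 kN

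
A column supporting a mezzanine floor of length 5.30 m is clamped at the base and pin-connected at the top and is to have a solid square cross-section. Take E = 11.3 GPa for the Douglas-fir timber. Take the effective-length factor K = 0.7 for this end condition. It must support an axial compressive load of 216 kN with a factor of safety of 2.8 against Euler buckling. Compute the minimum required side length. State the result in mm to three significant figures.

Required P_cr = n·P = 2.8 × 216 = 604.8 kN
L_e = K·L = 0.7 × 5.30 = 3.710 m
Required I = P_cr·L_e²/(π²E) = 6.048×10^5 × 3.710² / (π² × 1.13×10^10) = 7.464×10^-5 m⁴
I_req = 7.464×10^7 mm⁴
Solid square: I = a⁴/12  ⇒  a = (12I)^(1/4) = (12×7.464×10^7)^(1/4) = 173 mm

a ≈ 173 mm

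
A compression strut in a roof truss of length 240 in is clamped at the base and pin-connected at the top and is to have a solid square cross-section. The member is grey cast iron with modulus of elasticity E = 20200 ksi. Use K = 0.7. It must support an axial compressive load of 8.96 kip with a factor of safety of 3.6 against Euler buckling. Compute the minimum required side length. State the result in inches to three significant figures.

a ≈ 2.72 in

Required P_cr = n·P = 3.6 × 8.96 = 32.26 kip
L_e = K·L = 0.7 × 240 = 168.0 in
Required I = P_cr·L_e²/(π²E) = 3.226×10^4 × 168.0² / (π² × 2.02×10^7) = 4.566 in⁴
Solid square: I = a⁴/12  ⇒  a = (12I)^(1/4) = (12×4.566)^(1/4) = 2.72 in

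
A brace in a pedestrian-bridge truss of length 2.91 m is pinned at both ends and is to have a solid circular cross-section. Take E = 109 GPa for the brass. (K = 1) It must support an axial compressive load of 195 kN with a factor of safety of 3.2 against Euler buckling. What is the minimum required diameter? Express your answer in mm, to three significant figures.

d ≈ 100 mm

Required P_cr = n·P = 3.2 × 195 = 624.0 kN
L_e = K·L = 1 × 2.91 = 2.910 m
Required I = P_cr·L_e²/(π²E) = 6.240×10^5 × 2.910² / (π² × 1.09×10^11) = 4.912×10^-6 m⁴
I_req = 4.912×10^6 mm⁴
Solid circle: I = πd⁴/64  ⇒  d = (64I/π)^(1/4) = (64×4.912×10^6/π)^(1/4) = 100 mm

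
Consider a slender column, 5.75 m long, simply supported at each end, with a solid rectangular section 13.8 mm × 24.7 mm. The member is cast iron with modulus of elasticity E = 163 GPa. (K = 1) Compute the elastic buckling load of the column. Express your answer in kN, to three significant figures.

Buckling occurs about the weak axis: I_min = h·b³/12 with b = 13.8 mm (the shorter side).
I_min = 24.7×13.8³/12 = 5.409×10^3 mm⁴
I = 5.409×10^3 mm⁴ = 5.409×10^-9 m⁴
Effective length L_e = K·L = 1 × 5.75 = 5.750 m
P_cr = π²EI / L_e² = π² × 163×10⁹ × 5.409×10^-9 / 5.750² = 263.2 N

P_cr ≈ 0.263 kN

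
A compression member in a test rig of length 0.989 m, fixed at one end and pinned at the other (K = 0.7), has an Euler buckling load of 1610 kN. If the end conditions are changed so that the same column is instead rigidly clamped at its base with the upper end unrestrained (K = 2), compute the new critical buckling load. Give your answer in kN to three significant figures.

P_cr ≈ 197 kN

P_cr ∝ 1/K², so P_cr,new = P_cr,old × (K_old/K_new)² = 1610 × (0.7/2)²
= 1610 × 0.1225 = 197 kN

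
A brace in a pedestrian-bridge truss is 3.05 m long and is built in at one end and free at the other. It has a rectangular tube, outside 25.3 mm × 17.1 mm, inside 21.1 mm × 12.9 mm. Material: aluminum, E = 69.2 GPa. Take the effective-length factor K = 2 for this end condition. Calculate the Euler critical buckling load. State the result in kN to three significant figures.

P_cr ≈ 0.124 kN

Weak-axis I_min = (h_o·b_o³ − h_i·b_i³)/12 with b_o = 17.1, b_i = 12.90 mm (shorter outer/inner sides).
I_min = (25.3×17.1³ − 21.10×12.90³)/12 = 6.768×10^3 mm⁴
I = 6.768×10^3 mm⁴ = 6.768×10^-9 m⁴
Effective length L_e = K·L = 2 × 3.05 = 6.100 m
P_cr = π²EI / L_e² = π² × 69.2×10⁹ × 6.768×10^-9 / 6.100² = 124.2 N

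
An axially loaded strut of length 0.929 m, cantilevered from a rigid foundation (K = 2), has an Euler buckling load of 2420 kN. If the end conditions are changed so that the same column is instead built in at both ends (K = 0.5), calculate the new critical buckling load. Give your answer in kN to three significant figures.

P_cr ≈ 38700 kN

P_cr ∝ 1/K², so P_cr,new = P_cr,old × (K_old/K_new)² = 2420 × (2/0.5)²
= 2420 × 16.00 = 38700 kN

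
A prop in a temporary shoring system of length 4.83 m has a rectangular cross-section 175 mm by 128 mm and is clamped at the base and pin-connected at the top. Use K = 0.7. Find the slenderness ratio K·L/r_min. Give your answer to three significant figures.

λ ≈ 91.5

For a rectangle r_min = b/√12 = 128/√12 = 36.95 mm
L_e = K·L = 0.7 × 4.83 m = 3.381 m = 3381.0 mm
λ = L_e / r_min = 3381.0 / 36.95 = 91.5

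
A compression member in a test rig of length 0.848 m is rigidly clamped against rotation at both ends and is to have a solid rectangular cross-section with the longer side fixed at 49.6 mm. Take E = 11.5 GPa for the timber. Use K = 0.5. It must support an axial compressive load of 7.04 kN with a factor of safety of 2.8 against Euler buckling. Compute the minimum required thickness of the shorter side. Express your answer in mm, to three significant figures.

Required P_cr = n·P = 2.8 × 7.04 = 19.71 kN
L_e = K·L = 0.5 × 0.848 = 0.4240 m
Required I = P_cr·L_e²/(π²E) = 1.971×10^4 × 0.4240² / (π² × 1.15×10^10) = 3.122×10^-8 m⁴
I_req = 3.122×10^4 mm⁴
Rectangle, weak axis: I_min = h·b³/12 with h = 49.6 mm fixed  ⇒  b = (12I/h)^(1/3) = 19.6 mm

b ≈ 19.6 mm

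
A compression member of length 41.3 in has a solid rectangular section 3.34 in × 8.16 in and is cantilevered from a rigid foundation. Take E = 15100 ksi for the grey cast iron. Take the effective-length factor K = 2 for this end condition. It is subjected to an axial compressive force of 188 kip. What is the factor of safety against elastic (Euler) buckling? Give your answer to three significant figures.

n ≈ 2.94

Buckling occurs about the weak axis: I_min = h·b³/12 with b = 3.34 in (the shorter side).
I_min = 8.16×3.34³/12 = 25.34 in⁴
Effective length L_e = K·L = 2 × 41.3 = 82.60 in
P_cr = π²EI / L_e² = π² × 15100×10³ × 25.34 / 82.60² = 5.534×10^5 lb
Factor of safety n = P_cr / P = 553.43 / 188 = 2.94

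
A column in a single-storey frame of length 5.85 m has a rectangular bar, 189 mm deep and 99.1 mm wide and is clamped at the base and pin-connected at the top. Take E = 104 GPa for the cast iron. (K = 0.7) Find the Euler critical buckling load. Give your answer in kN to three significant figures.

Buckling occurs about the weak axis: I_min = h·b³/12 with b = 99.1 mm (the shorter side).
I_min = 189×99.1³/12 = 1.533×10^7 mm⁴
I = 1.533×10^7 mm⁴ = 1.533×10^-5 m⁴
Effective length L_e = K·L = 0.7 × 5.85 = 4.095 m
P_cr = π²EI / L_e² = π² × 104×10⁹ × 1.533×10^-5 / 4.095² = 9.383×10^5 N

P_cr ≈ 938 kN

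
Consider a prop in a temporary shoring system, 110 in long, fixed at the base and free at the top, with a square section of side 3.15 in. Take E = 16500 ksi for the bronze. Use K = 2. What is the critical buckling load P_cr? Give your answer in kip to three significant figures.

P_cr ≈ 27.6 kip

I = a⁴/12 = 3.15⁴/12 = 8.205 in⁴
Effective length L_e = K·L = 2 × 110 = 220.0 in
P_cr = π²EI / L_e² = π² × 16500×10³ × 8.205 / 220.0² = 2.761×10^4 lb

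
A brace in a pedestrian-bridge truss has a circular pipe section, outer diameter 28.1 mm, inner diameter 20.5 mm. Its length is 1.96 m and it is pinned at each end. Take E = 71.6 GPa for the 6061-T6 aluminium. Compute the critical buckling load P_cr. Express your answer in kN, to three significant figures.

d_o = 28.1 mm, d_i = 20.5 mm
I = π(d_o⁴ − d_i⁴)/64 = π(28.1⁴ − 20.50⁴)/64 = 2.194×10^4 mm⁴
I = 2.194×10^4 mm⁴ = 2.194×10^-8 m⁴
Effective length L_e = K·L = 1 × 1.96 = 1.960 m
P_cr = π²EI / L_e² = π² × 71.6×10⁹ × 2.194×10^-8 / 1.960² = 4.035×10^3 N

P_cr ≈ 4.04 kN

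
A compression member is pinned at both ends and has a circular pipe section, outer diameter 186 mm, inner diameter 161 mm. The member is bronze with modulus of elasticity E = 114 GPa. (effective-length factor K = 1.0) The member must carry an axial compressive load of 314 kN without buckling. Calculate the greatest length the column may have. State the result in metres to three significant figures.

L_max ≈ 9.61 m

d_o = 186 mm, d_i = 161 mm
I = π(d_o⁴ − d_i⁴)/64 = π(186⁴ − 161.0⁴)/64 = 2.577×10^7 mm⁴
I = 2.577×10^-5 m⁴
At the buckling limit P_cr = P = 3.140×10^5 N
From P_cr = π²EI/(K·L)²:  L = (1/K)·√(π²EI/P_cr) = (1/1)·√(π²×1.14×10^11×2.577×10^-5/3.140×10^5)
L = 9.61 m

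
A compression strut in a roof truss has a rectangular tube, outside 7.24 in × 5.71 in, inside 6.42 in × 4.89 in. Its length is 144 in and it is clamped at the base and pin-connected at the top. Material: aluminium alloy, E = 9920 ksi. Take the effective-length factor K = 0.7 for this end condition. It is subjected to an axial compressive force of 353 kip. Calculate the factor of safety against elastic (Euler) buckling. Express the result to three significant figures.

n ≈ 1.36

Weak-axis I_min = (h_o·b_o³ − h_i·b_i³)/12 with b_o = 5.71, b_i = 4.890 in (shorter outer/inner sides).
I_min = (7.24×5.71³ − 6.420×4.890³)/12 = 49.76 in⁴
Effective length L_e = K·L = 0.7 × 144 = 100.8 in
P_cr = π²EI / L_e² = π² × 9920×10³ × 49.76 / 100.8² = 4.795×10^5 lb
Factor of safety n = P_cr / P = 479.52 / 353 = 1.36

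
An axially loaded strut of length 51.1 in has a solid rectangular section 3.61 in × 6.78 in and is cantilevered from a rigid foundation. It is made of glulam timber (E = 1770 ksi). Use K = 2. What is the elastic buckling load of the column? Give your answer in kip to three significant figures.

Buckling occurs about the weak axis: I_min = h·b³/12 with b = 3.61 in (the shorter side).
I_min = 6.78×3.61³/12 = 26.58 in⁴
Effective length L_e = K·L = 2 × 51.1 = 102.2 in
P_cr = π²EI / L_e² = π² × 1770×10³ × 26.58 / 102.2² = 4.446×10^4 lb

P_cr ≈ 44.5 kip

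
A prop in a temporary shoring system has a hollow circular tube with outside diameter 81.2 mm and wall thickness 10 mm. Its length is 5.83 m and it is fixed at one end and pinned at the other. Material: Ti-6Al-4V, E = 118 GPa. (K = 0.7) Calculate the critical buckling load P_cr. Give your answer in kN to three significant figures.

P_cr ≈ 101 kN

Inner diameter d_i = 81.2 − 2×10 = 61.20 mm
I = π(d_o⁴ − d_i⁴)/64 = π(81.2⁴ − 61.20⁴)/64 = 1.445×10^6 mm⁴
I = 1.445×10^6 mm⁴ = 1.445×10^-6 m⁴
Effective length L_e = K·L = 0.7 × 5.83 = 4.081 m
P_cr = π²EI / L_e² = π² × 118×10⁹ × 1.445×10^-6 / 4.081² = 1.011×10^5 N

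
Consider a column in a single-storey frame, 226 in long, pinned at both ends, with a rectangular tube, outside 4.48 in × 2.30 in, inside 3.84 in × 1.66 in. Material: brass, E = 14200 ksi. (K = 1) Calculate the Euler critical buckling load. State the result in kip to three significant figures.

Weak-axis I_min = (h_o·b_o³ − h_i·b_i³)/12 with b_o = 2.30, b_i = 1.660 in (shorter outer/inner sides).
I_min = (4.48×2.30³ − 3.840×1.660³)/12 = 3.079 in⁴
Effective length L_e = K·L = 1 × 226 = 226.0 in
P_cr = π²EI / L_e² = π² × 14200×10³ × 3.079 / 226.0² = 8.447×10^3 lb

P_cr ≈ 8.45 kip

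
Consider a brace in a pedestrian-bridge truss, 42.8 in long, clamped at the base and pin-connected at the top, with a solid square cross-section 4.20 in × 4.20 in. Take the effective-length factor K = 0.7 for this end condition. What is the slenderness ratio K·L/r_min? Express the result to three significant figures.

For a square r = a/√12 = 4.20/√12 = 1.212 in
L_e = K·L = 0.7 × 42.8 = 29.96 in
λ = L_e / r_min = 29.960 / 1.212 = 24.7

λ ≈ 24.7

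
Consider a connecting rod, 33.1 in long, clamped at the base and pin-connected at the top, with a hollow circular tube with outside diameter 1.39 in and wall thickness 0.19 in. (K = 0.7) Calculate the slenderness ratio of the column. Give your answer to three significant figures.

Inner diameter d_i = 1.39 − 2×0.19 = 1.010 in
I = π(d_o⁴ − d_i⁴)/64 = π(1.39⁴ − 1.010⁴)/64 = 0.1322 in⁴
A = 0.7163 in²;  r_min = √(I/A) = √(0.1322/0.7163) = 0.4295 in
L_e = K·L = 0.7 × 33.1 = 23.17 in
λ = L_e / r_min = 23.170 / 0.4295 = 53.9

λ ≈ 53.9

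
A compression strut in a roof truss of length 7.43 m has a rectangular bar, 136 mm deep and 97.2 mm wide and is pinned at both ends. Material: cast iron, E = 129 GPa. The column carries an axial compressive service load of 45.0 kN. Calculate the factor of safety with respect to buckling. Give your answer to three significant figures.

Buckling occurs about the weak axis: I_min = h·b³/12 with b = 97.2 mm (the shorter side).
I_min = 136×97.2³/12 = 1.041×10^7 mm⁴
I = 1.041×10^7 mm⁴ = 1.041×10^-5 m⁴
Effective length L_e = K·L = 1 × 7.43 = 7.430 m
P_cr = π²EI / L_e² = π² × 129×10⁹ × 1.041×10^-5 / 7.430² = 2.400×10^5 N
Factor of safety n = P_cr / P = 240.03 / 45.0 = 5.33

n ≈ 5.33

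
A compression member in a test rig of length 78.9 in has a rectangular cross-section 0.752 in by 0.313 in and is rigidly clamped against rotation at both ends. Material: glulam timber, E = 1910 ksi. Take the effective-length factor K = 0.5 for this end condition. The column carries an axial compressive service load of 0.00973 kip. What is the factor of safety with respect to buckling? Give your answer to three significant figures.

n ≈ 2.39

Buckling occurs about the weak axis: I_min = h·b³/12 with b = 0.313 in (the shorter side).
I_min = 0.752×0.313³/12 = 1.922×10^-3 in⁴
Effective length L_e = K·L = 0.5 × 78.9 = 39.45 in
P_cr = π²EI / L_e² = π² × 1910×10³ × 1.922×10^-3 / 39.45² = 23.28 lb
Factor of safety n = P_cr / P = 0.023276 / 0.00973 = 2.39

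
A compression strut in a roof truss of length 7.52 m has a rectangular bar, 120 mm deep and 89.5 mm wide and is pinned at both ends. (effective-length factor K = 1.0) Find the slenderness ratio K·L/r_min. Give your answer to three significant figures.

λ ≈ 291

For a rectangle r_min = b/√12 = 89.5/√12 = 25.84 mm
L_e = K·L = 1 × 7.52 m = 7.520 m = 7520.0 mm
λ = L_e / r_min = 7520.0 / 25.84 = 291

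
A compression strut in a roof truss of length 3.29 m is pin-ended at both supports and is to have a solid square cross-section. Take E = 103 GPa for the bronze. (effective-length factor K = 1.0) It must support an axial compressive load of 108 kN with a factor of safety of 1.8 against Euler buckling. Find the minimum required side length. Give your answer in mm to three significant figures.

Required P_cr = n·P = 1.8 × 108 = 194.4 kN
L_e = K·L = 1 × 3.29 = 3.290 m
Required I = P_cr·L_e²/(π²E) = 1.944×10^5 × 3.290² / (π² × 1.03×10^11) = 2.070×10^-6 m⁴
I_req = 2.070×10^6 mm⁴
Solid square: I = a⁴/12  ⇒  a = (12I)^(1/4) = (12×2.070×10^6)^(1/4) = 70.6 mm

a ≈ 70.6 mm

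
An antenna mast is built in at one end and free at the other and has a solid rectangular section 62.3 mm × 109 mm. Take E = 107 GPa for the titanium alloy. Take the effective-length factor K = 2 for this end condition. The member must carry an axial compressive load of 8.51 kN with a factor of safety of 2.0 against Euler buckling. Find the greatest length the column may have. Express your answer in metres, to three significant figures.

Buckling occurs about the weak axis: I_min = h·b³/12 with b = 62.3 mm (the shorter side).
I_min = 109×62.3³/12 = 2.196×10^6 mm⁴
I = 2.196×10^-6 m⁴
Required critical load P_cr = n·P = 2.0 × 8.51 = 17.02 kN = 1.702×10^4 N
From P_cr = π²EI/(K·L)²:  L = (1/K)·√(π²EI/P_cr) = (1/2)·√(π²×1.07×10^11×2.196×10^-6/1.702×10^4)
L = 5.84 m

L_max ≈ 5.84 m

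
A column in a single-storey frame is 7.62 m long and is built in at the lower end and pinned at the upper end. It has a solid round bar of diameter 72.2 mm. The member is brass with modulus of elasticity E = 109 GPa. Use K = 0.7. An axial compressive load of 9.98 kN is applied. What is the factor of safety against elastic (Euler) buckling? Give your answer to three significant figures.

I = πd⁴/64 = π×72.2⁴/64 = 1.334×10^6 mm⁴
I = 1.334×10^6 mm⁴ = 1.334×10^-6 m⁴
Effective length L_e = K·L = 0.7 × 7.62 = 5.334 m
P_cr = π²EI / L_e² = π² × 109×10⁹ × 1.334×10^-6 / 5.334² = 5.044×10^4 N
Factor of safety n = P_cr / P = 50.436 / 9.98 = 5.05

n ≈ 5.05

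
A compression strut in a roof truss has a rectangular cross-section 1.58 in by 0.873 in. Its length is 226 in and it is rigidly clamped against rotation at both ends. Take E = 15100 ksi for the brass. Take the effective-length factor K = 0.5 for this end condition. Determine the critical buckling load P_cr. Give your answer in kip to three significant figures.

P_cr ≈ 1.02 kip

Buckling occurs about the weak axis: I_min = h·b³/12 with b = 0.873 in (the shorter side).
I_min = 1.58×0.873³/12 = 8.760×10^-2 in⁴
Effective length L_e = K·L = 0.5 × 226 = 113.0 in
P_cr = π²EI / L_e² = π² × 15100×10³ × 8.760×10^-2 / 113.0² = 1.022×10^3 lb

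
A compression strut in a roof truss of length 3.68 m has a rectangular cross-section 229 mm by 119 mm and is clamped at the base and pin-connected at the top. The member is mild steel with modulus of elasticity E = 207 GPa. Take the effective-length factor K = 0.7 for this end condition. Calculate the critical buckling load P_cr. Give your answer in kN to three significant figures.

Buckling occurs about the weak axis: I_min = h·b³/12 with b = 119 mm (the shorter side).
I_min = 229×119³/12 = 3.216×10^7 mm⁴
I = 3.216×10^7 mm⁴ = 3.216×10^-5 m⁴
Effective length L_e = K·L = 0.7 × 3.68 = 2.576 m
P_cr = π²EI / L_e² = π² × 207×10⁹ × 3.216×10^-5 / 2.576² = 9.901×10^6 N

P_cr ≈ 9900 kN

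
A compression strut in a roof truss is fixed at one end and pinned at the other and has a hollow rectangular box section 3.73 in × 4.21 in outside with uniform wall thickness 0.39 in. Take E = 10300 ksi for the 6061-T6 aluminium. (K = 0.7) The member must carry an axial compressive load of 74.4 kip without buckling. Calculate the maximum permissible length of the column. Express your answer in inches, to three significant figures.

Inner dimensions: h_i = 4.21 − 2×0.39 = 3.430 in, b_i = 3.73 − 2×0.39 = 2.950 in
Weak-axis I_min = (h_o·b_o³ − h_i·b_i³)/12 with b_o = 3.73, b_i = 2.950 in (shorter outer/inner sides).
I_min = (4.21×3.73³ − 3.430×2.950³)/12 = 10.87 in⁴
At the buckling limit P_cr = P = 7.440×10^4 lb
From P_cr = π²EI/(K·L)²:  L = (1/K)·√(π²EI/P_cr) = (1/0.7)·√(π²×1.03×10^7×10.87/7.440×10^4)
L = 174 in

L_max ≈ 174 in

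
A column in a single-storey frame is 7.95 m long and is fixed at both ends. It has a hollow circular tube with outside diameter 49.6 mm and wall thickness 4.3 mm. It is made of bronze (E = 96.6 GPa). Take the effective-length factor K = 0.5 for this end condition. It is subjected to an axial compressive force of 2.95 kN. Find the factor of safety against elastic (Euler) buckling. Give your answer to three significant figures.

Inner diameter d_i = 49.6 − 2×4.3 = 41.00 mm
I = π(d_o⁴ − d_i⁴)/64 = π(49.6⁴ − 41.00⁴)/64 = 1.584×10^5 mm⁴
I = 1.584×10^5 mm⁴ = 1.584×10^-7 m⁴
Effective length L_e = K·L = 0.5 × 7.95 = 3.975 m
P_cr = π²EI / L_e² = π² × 96.6×10⁹ × 1.584×10^-7 / 3.975² = 9.557×10^3 N
Factor of safety n = P_cr / P = 9.5570 / 2.95 = 3.24

n ≈ 3.24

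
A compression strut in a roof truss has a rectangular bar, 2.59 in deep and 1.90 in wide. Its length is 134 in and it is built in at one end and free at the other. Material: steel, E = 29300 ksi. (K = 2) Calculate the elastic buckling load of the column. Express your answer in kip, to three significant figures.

Buckling occurs about the weak axis: I_min = h·b³/12 with b = 1.90 in (the shorter side).
I_min = 2.59×1.90³/12 = 1.480 in⁴
Effective length L_e = K·L = 2 × 134 = 268.0 in
P_cr = π²EI / L_e² = π² × 29300×10³ × 1.480 / 268.0² = 5.960×10^3 lb

P_cr ≈ 5.96 kip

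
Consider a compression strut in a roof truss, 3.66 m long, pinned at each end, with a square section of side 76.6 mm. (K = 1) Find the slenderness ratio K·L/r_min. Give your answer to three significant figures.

λ ≈ 166

I = a⁴/12 = 76.6⁴/12 = 2.869×10^6 mm⁴
A = 5.868×10^3 mm²;  r_min = √(I/A) = √(2.869×10^6/5.868×10^3) = 22.11 mm
L_e = K·L = 1 × 3.66 m = 3.660 m = 3660.0 mm
λ = L_e / r_min = 3660.0 / 22.11 = 166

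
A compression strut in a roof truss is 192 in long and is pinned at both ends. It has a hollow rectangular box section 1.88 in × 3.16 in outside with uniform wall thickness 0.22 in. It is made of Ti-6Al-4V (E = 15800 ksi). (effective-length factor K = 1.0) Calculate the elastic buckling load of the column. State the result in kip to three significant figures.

P_cr ≈ 4.54 kip

Inner dimensions: h_i = 3.16 − 2×0.22 = 2.720 in, b_i = 1.88 − 2×0.22 = 1.440 in
Weak-axis I_min = (h_o·b_o³ − h_i·b_i³)/12 with b_o = 1.88, b_i = 1.440 in (shorter outer/inner sides).
I_min = (3.16×1.88³ − 2.720×1.440³)/12 = 1.073 in⁴
Effective length L_e = K·L = 1 × 192 = 192.0 in
P_cr = π²EI / L_e² = π² × 15800×10³ × 1.073 / 192.0² = 4.539×10^3 lb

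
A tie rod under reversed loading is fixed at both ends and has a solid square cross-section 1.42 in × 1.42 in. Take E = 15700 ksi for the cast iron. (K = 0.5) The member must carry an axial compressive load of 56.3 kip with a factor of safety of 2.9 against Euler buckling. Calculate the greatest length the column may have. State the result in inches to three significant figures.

L_max ≈ 35.9 in

I = a⁴/12 = 1.42⁴/12 = 0.3388 in⁴
Required critical load P_cr = n·P = 2.9 × 56.3 = 163.3 kip = 1.633×10^5 lb
From P_cr = π²EI/(K·L)²:  L = (1/K)·√(π²EI/P_cr) = (1/0.5)·√(π²×1.57×10^7×0.3388/1.633×10^5)
L = 35.9 in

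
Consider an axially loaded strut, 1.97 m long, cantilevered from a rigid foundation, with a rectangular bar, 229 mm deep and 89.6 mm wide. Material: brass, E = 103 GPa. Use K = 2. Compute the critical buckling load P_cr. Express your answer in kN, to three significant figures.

P_cr ≈ 899 kN

Buckling occurs about the weak axis: I_min = h·b³/12 with b = 89.6 mm (the shorter side).
I_min = 229×89.6³/12 = 1.373×10^7 mm⁴
I = 1.373×10^7 mm⁴ = 1.373×10^-5 m⁴
Effective length L_e = K·L = 2 × 1.97 = 3.940 m
P_cr = π²EI / L_e² = π² × 103×10⁹ × 1.373×10^-5 / 3.940² = 8.989×10^5 N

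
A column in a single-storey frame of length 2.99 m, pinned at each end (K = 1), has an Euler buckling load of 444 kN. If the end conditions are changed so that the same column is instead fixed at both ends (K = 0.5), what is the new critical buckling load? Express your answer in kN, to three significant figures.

P_cr ≈ 1780 kN

P_cr ∝ 1/K², so P_cr,new = P_cr,old × (K_old/K_new)² = 444 × (1/0.5)²
= 444 × 4.000 = 1780 kN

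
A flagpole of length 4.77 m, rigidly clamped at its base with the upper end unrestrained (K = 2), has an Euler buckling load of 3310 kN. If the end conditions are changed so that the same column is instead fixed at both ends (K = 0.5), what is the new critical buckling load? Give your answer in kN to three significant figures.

P_cr ∝ 1/K², so P_cr,new = P_cr,old × (K_old/K_new)² = 3310 × (2/0.5)²
= 3310 × 16.00 = 53000 kN

P_cr ≈ 53000 kN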